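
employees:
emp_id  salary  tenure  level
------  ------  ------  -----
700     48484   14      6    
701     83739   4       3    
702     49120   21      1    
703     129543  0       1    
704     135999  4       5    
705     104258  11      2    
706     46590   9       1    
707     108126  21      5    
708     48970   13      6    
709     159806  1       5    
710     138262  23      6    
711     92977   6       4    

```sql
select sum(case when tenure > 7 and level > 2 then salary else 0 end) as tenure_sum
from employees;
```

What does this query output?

emp_id=700: ✓ → 48484
emp_id=701: ✗
emp_id=702: ✗
emp_id=703: ✗
emp_id=704: ✗
emp_id=705: ✗
emp_id=706: ✗
emp_id=707: ✓ → 108126
emp_id=708: ✓ → 48970
emp_id=709: ✗
emp_id=710: ✓ → 138262
emp_id=711: ✗
tenure_sum = 48484 + 108126 + 48970 + 138262 = 343842

343842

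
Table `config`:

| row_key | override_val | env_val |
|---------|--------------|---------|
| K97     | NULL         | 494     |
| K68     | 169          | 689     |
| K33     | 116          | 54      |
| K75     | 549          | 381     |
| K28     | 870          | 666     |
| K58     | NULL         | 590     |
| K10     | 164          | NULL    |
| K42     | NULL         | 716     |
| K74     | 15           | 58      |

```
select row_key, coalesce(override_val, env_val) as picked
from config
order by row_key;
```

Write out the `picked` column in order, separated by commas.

row_key=K10: override_val=164 → 164
row_key=K28: override_val=870 → 870
row_key=K33: override_val=116 → 116
row_key=K42: override_val=NULL, env_val=716 → 716
row_key=K58: override_val=NULL, env_val=590 → 590
row_key=K68: override_val=169 → 169
row_key=K74: override_val=15 → 15
row_key=K75: override_val=549 → 549
row_key=K97: override_val=NULL, env_val=494 → 494

164, 870, 116, 716, 590, 169, 15, 549, 494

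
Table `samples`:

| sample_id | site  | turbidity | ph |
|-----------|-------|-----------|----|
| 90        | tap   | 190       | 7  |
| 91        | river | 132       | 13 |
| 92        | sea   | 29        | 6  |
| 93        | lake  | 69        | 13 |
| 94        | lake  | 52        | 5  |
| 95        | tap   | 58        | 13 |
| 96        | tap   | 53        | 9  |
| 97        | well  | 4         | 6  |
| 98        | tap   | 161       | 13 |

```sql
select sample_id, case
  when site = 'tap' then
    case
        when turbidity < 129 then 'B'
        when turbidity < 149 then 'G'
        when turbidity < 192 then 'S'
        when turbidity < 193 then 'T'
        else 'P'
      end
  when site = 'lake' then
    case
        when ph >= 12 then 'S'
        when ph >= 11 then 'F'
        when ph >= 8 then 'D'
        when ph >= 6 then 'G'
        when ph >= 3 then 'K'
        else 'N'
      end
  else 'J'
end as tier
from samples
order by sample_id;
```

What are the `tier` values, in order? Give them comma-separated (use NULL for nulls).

S, J, J, S, K, B, B, J, S

sample_id=90: site='tap' → inner[turbidity < 192] → S
sample_id=91: site='river' → outer ELSE → J
sample_id=92: site='sea' → outer ELSE → J
sample_id=93: site='lake' → inner[ph >= 12] → S
sample_id=94: site='lake' → inner[ph >= 3] → K
sample_id=95: site='tap' → inner[turbidity < 129] → B
sample_id=96: site='tap' → inner[turbidity < 129] → B
sample_id=97: site='well' → outer ELSE → J
sample_id=98: site='tap' → inner[turbidity < 192] → S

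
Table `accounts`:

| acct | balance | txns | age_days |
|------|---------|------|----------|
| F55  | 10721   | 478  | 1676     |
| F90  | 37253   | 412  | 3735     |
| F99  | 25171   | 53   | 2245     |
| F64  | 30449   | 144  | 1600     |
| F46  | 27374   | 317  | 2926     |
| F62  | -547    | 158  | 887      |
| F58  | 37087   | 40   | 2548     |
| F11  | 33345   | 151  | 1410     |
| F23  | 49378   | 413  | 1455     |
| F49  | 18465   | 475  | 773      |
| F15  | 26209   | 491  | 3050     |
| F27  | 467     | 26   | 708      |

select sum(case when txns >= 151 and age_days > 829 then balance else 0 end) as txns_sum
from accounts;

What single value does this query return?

acct=F55: ✓ → 10721
acct=F90: ✓ → 37253
acct=F99: ✗
acct=F64: ✗
acct=F46: ✓ → 27374
acct=F62: ✓ → -547
acct=F58: ✗
acct=F11: ✓ → 33345
acct=F23: ✓ → 49378
acct=F49: ✗
acct=F15: ✓ → 26209
acct=F27: ✗
txns_sum = 10721 + 37253 + 27374 + -547 + 33345 + 49378 + 26209 = 183733

183733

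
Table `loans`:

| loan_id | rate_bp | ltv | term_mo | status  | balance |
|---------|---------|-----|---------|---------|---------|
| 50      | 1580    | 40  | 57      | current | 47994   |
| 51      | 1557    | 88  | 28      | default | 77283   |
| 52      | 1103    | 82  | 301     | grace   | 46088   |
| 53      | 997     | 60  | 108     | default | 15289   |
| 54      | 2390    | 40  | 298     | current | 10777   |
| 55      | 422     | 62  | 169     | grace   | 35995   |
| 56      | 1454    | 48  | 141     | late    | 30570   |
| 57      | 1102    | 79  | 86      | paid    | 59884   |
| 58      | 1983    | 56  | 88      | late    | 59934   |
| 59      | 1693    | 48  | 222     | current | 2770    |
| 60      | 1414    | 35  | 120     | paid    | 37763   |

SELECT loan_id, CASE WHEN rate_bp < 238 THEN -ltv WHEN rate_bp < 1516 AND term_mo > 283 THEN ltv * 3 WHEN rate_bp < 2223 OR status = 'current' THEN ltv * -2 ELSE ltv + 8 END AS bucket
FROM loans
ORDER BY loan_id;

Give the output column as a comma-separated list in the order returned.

-80, -176, 246, -120, -80, -124, -96, -158, -112, -96, -70

loan_id=50: rate_bp < 2223 OR status = 'current' → -80
loan_id=51: rate_bp < 2223 OR status = 'current' → -176
loan_id=52: rate_bp < 1516 AND term_mo > 283 → 246
loan_id=53: rate_bp < 2223 OR status = 'current' → -120
loan_id=54: rate_bp < 2223 OR status = 'current' → -80
loan_id=55: rate_bp < 2223 OR status = 'current' → -124
loan_id=56: rate_bp < 2223 OR status = 'current' → -96
loan_id=57: rate_bp < 2223 OR status = 'current' → -158
loan_id=58: rate_bp < 2223 OR status = 'current' → -112
loan_id=59: rate_bp < 2223 OR status = 'current' → -96
loan_id=60: rate_bp < 2223 OR status = 'current' → -70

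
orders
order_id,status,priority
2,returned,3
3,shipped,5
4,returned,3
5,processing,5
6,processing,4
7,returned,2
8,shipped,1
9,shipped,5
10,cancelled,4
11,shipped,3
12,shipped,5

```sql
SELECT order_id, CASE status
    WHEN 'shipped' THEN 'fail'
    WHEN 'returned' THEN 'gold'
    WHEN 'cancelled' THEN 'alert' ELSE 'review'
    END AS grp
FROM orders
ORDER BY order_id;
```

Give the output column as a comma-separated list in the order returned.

order_id=2: status='returned' → gold
order_id=3: status='shipped' → fail
order_id=4: status='returned' → gold
order_id=5: ELSE → review
order_id=6: ELSE → review
order_id=7: status='returned' → gold
order_id=8: status='shipped' → fail
order_id=9: status='shipped' → fail
order_id=10: status='cancelled' → alert
order_id=11: status='shipped' → fail
order_id=12: status='shipped' → fail

gold, fail, gold, review, review, gold, fail, fail, alert, fail, fail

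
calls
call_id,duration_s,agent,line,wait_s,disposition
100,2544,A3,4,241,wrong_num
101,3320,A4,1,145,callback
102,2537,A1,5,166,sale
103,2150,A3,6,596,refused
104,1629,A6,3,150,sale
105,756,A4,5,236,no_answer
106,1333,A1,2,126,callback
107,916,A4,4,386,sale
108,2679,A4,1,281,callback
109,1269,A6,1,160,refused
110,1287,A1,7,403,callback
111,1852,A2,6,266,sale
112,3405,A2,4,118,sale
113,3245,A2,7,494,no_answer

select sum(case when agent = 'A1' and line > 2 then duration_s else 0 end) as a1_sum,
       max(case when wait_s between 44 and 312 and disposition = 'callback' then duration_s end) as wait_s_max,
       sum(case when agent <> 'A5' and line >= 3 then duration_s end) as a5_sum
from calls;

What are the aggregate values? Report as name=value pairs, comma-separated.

a1_sum=3824, wait_s_max=3320, a5_sum=20321

[a1_sum: agent = 'A1' and line > 2]
call_id=100: ✗
call_id=101: ✗
call_id=102: ✓ → 2537
call_id=103: ✗
call_id=104: ✗
call_id=105: ✗
call_id=106: ✗
call_id=107: ✗
call_id=108: ✗
call_id=109: ✗
call_id=110: ✓ → 1287
call_id=111: ✗
call_id=112: ✗
call_id=113: ✗
a1_sum = 2537 + 1287 = 3824
—
[wait_s_max: wait_s between 44 and 312 and disposition = 'callback']
call_id=100: ✗
call_id=101: ✓ → 3320
call_id=102: ✗
call_id=103: ✗
call_id=104: ✗
call_id=105: ✗
call_id=106: ✓ → 1333
call_id=107: ✗
call_id=108: ✓ → 2679
call_id=109: ✗
call_id=110: ✗
call_id=111: ✗
call_id=112: ✗
call_id=113: ✗
wait_s_max = MAX(3320, 1333, 2679) = 3320
—
[a5_sum: agent <> 'A5' and line >= 3]
call_id=100: ✓ → 2544
call_id=101: ✗
call_id=102: ✓ → 2537
call_id=103: ✓ → 2150
call_id=104: ✓ → 1629
call_id=105: ✓ → 756
call_id=106: ✗
call_id=107: ✓ → 916
call_id=108: ✗
call_id=109: ✗
call_id=110: ✓ → 1287
call_id=111: ✓ → 1852
call_id=112: ✓ → 3405
call_id=113: ✓ → 3245
a5_sum = 2544 + 2537 + 2150 + 1629 + 756 + 916 + 1287 + 1852 + 3405 + 3245 = 20321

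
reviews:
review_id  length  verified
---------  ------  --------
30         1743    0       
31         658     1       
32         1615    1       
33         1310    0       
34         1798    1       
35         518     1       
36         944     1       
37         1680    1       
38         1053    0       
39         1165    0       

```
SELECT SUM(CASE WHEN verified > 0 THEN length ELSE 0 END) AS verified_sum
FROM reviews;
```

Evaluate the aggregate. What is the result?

review_id=30: ✗
review_id=31: ✓ → 658
review_id=32: ✓ → 1615
review_id=33: ✗
review_id=34: ✓ → 1798
review_id=35: ✓ → 518
review_id=36: ✓ → 944
review_id=37: ✓ → 1680
review_id=38: ✗
review_id=39: ✗
verified_sum = 658 + 1615 + 1798 + 518 + 944 + 1680 = 7213

7213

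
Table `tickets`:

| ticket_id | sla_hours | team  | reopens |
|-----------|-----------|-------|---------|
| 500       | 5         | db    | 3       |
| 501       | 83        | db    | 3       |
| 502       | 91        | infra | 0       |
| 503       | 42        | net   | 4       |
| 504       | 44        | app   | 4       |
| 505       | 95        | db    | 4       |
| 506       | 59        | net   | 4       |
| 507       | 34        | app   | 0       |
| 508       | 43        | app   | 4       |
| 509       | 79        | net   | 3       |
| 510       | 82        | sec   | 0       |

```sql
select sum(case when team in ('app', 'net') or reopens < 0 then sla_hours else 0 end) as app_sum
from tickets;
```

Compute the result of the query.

301

ticket_id=500: ✗
ticket_id=501: ✗
ticket_id=502: ✗
ticket_id=503: ✓ → 42
ticket_id=504: ✓ → 44
ticket_id=505: ✗
ticket_id=506: ✓ → 59
ticket_id=507: ✓ → 34
ticket_id=508: ✓ → 43
ticket_id=509: ✓ → 79
ticket_id=510: ✗
app_sum = 42 + 44 + 59 + 34 + 43 + 79 = 301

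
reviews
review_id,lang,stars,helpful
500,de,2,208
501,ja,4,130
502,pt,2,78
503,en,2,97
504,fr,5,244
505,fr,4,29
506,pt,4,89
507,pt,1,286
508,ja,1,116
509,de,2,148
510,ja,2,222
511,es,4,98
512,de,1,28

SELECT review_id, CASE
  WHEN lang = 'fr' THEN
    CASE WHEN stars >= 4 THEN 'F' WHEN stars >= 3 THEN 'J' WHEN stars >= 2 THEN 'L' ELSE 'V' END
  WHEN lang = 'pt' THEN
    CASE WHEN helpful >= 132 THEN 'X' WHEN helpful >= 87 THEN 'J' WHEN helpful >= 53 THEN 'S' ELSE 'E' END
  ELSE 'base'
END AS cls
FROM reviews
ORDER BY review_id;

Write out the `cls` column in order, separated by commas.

review_id=500: lang='de' → outer ELSE → base
review_id=501: lang='ja' → outer ELSE → base
review_id=502: lang='pt' → inner[helpful >= 53] → S
review_id=503: lang='en' → outer ELSE → base
review_id=504: lang='fr' → inner[stars >= 4] → F
review_id=505: lang='fr' → inner[stars >= 4] → F
review_id=506: lang='pt' → inner[helpful >= 87] → J
review_id=507: lang='pt' → inner[helpful >= 132] → X
review_id=508: lang='ja' → outer ELSE → base
review_id=509: lang='de' → outer ELSE → base
review_id=510: lang='ja' → outer ELSE → base
review_id=511: lang='es' → outer ELSE → base
review_id=512: lang='de' → outer ELSE → base

base, base, S, base, F, F, J, X, base, base, base, base, base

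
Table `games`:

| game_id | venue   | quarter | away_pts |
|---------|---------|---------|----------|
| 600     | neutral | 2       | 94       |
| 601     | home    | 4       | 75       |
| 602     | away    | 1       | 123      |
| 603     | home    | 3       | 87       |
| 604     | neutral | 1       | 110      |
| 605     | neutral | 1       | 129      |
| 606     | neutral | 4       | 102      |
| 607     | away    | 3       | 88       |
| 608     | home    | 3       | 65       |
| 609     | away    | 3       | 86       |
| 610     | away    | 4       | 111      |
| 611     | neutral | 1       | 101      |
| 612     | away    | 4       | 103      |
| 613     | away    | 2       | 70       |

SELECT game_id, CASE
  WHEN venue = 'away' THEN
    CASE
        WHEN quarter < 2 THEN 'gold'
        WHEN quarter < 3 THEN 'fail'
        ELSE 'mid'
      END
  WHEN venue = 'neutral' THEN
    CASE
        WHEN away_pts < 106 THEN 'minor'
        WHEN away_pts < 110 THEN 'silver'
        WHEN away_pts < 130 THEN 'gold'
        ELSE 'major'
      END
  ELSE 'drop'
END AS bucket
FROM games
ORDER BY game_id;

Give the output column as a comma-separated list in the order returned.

minor, drop, gold, drop, gold, gold, minor, mid, drop, mid, mid, minor, mid, fail

game_id=600: venue='neutral' → inner[away_pts < 106] → minor
game_id=601: venue='home' → outer ELSE → drop
game_id=602: venue='away' → inner[quarter < 2] → gold
game_id=603: venue='home' → outer ELSE → drop
game_id=604: venue='neutral' → inner[away_pts < 130] → gold
game_id=605: venue='neutral' → inner[away_pts < 130] → gold
game_id=606: venue='neutral' → inner[away_pts < 106] → minor
game_id=607: venue='away' → inner[ELSE] → mid
game_id=608: venue='home' → outer ELSE → drop
game_id=609: venue='away' → inner[ELSE] → mid
game_id=610: venue='away' → inner[ELSE] → mid
game_id=611: venue='neutral' → inner[away_pts < 106] → minor
game_id=612: venue='away' → inner[ELSE] → mid
game_id=613: venue='away' → inner[quarter < 3] → fail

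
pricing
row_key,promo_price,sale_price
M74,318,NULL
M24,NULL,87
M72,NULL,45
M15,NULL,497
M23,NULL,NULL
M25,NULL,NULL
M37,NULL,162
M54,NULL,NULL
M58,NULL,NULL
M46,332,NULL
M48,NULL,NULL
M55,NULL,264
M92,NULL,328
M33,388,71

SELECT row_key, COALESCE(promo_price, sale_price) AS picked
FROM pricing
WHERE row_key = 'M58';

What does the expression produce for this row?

row_key = M58: promo_price=NULL, sale_price=NULL.
promo_price=NULL, sale_price=NULL (all NULL) → NULL

NULL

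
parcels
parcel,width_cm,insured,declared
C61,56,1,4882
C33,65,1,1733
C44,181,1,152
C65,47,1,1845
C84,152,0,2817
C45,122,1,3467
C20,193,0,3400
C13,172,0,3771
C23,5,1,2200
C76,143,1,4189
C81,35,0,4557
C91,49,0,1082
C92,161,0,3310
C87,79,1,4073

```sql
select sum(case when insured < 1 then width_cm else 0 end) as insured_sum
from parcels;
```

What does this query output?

762

parcel=C61: ✗
parcel=C33: ✗
parcel=C44: ✗
parcel=C65: ✗
parcel=C84: ✓ → 152
parcel=C45: ✗
parcel=C20: ✓ → 193
parcel=C13: ✓ → 172
parcel=C23: ✗
parcel=C76: ✗
parcel=C81: ✓ → 35
parcel=C91: ✓ → 49
parcel=C92: ✓ → 161
parcel=C87: ✗
insured_sum = 152 + 193 + 172 + 35 + 49 + 161 = 762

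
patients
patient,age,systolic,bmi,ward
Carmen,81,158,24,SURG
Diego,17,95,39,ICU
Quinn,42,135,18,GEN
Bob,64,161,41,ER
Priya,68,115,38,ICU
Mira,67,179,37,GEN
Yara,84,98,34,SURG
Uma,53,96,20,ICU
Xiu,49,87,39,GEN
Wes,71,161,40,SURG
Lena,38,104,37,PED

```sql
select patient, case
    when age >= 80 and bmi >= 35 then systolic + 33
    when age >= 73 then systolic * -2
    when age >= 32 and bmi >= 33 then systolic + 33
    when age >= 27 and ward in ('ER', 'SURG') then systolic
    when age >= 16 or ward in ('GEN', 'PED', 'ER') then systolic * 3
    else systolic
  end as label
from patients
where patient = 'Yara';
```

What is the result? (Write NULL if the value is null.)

patient = Yara: age=84, systolic=98, bmi=34, ward=SURG.
age >= 80 and bmi >= 35 → false
age >= 73 → true → -196

-196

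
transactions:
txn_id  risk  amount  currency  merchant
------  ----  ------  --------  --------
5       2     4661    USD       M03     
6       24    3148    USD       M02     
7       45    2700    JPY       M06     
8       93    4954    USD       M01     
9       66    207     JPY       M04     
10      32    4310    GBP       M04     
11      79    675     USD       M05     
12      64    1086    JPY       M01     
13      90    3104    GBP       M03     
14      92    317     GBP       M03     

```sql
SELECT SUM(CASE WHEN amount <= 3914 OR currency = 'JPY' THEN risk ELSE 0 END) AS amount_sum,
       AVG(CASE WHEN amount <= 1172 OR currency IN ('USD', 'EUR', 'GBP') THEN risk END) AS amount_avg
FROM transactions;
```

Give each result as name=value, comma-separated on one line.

[amount_sum: amount <= 3914 OR currency = 'JPY']
txn_id=5: ✗
txn_id=6: ✓ → 24
txn_id=7: ✓ → 45
txn_id=8: ✗
txn_id=9: ✓ → 66
txn_id=10: ✗
txn_id=11: ✓ → 79
txn_id=12: ✓ → 64
txn_id=13: ✓ → 90
txn_id=14: ✓ → 92
amount_sum = 24 + 45 + 66 + 79 + 64 + 90 + 92 = 460
—
[amount_avg: amount <= 1172 OR currency IN ('USD', 'EUR', 'GBP')]
txn_id=5: ✓ → 2
txn_id=6: ✓ → 24
txn_id=7: ✗
txn_id=8: ✓ → 93
txn_id=9: ✓ → 66
txn_id=10: ✓ → 32
txn_id=11: ✓ → 79
txn_id=12: ✓ → 64
txn_id=13: ✓ → 90
txn_id=14: ✓ → 92
amount_avg = (2 + 24 + 93 + 66 + 32 + 79 + 64 + 90 + 92) / 9 = 60.2222222222

amount_sum=460, amount_avg=60.2222222222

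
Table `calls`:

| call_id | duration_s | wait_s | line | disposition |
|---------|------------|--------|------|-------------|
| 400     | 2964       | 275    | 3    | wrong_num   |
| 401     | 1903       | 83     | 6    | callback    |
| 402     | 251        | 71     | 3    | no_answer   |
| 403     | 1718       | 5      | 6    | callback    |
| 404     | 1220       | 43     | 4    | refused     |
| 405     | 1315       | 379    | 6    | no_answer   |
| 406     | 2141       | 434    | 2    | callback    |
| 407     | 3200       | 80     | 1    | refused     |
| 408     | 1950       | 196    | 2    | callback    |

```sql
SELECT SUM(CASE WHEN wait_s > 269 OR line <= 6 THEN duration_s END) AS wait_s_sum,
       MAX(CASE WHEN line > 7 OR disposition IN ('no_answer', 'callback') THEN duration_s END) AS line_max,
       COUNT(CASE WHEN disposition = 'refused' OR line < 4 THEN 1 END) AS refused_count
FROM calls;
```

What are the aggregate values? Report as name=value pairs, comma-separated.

wait_s_sum=16662, line_max=2141, refused_count=6

[wait_s_sum: wait_s > 269 OR line <= 6]
call_id=400: ✓ → 2964
call_id=401: ✓ → 1903
call_id=402: ✓ → 251
call_id=403: ✓ → 1718
call_id=404: ✓ → 1220
call_id=405: ✓ → 1315
call_id=406: ✓ → 2141
call_id=407: ✓ → 3200
call_id=408: ✓ → 1950
wait_s_sum = 2964 + 1903 + 251 + 1718 + 1220 + 1315 + 2141 + 3200 + 1950 = 16662
—
[line_max: line > 7 OR disposition IN ('no_answer', 'callback')]
call_id=400: ✗
call_id=401: ✓ → 1903
call_id=402: ✓ → 251
call_id=403: ✓ → 1718
call_id=404: ✗
call_id=405: ✓ → 1315
call_id=406: ✓ → 2141
call_id=407: ✗
call_id=408: ✓ → 1950
line_max = MAX(1903, 251, 1718, 1315, 2141, 1950) = 2141
—
[refused_count: disposition = 'refused' OR line < 4]
call_id=400: ✓ → 1
call_id=401: ✗
call_id=402: ✓ → 1
call_id=403: ✗
call_id=404: ✓ → 1
call_id=405: ✗
call_id=406: ✓ → 1
call_id=407: ✓ → 1
call_id=408: ✓ → 1
refused_count = COUNT(1, 1, 1, 1, 1, 1) = 6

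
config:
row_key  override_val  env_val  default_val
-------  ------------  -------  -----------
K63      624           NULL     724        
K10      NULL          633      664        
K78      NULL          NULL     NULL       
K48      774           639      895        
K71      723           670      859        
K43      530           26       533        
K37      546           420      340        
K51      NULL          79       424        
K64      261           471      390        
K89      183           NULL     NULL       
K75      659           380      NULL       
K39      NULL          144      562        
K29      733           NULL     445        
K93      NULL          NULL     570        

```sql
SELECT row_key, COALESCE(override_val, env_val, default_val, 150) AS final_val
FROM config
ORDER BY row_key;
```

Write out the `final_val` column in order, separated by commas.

row_key=K10: override_val=NULL, env_val=633 → 633
row_key=K29: override_val=733 → 733
row_key=K37: override_val=546 → 546
row_key=K39: override_val=NULL, env_val=144 → 144
row_key=K43: override_val=530 → 530
row_key=K48: override_val=774 → 774
row_key=K51: override_val=NULL, env_val=79 → 79
row_key=K63: override_val=624 → 624
row_key=K64: override_val=261 → 261
row_key=K71: override_val=723 → 723
row_key=K75: override_val=659 → 659
row_key=K78: override_val=NULL, env_val=NULL, default_val=NULL, → literal 150 → 150
row_key=K89: override_val=183 → 183
row_key=K93: override_val=NULL, env_val=NULL, default_val=570 → 570

633, 733, 546, 144, 530, 774, 79, 624, 261, 723, 659, 150, 183, 570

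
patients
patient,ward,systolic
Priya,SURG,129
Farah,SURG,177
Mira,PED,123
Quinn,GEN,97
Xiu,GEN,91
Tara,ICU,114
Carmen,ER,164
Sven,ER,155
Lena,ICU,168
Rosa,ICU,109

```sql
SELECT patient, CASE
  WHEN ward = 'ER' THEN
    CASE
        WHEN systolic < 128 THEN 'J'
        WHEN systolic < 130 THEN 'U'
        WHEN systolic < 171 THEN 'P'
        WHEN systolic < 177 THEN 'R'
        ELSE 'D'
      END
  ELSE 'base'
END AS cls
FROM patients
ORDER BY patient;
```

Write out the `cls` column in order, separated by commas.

patient=Carmen: ward='ER' → inner[systolic < 171] → P
patient=Farah: ward='SURG' → outer ELSE → base
patient=Lena: ward='ICU' → outer ELSE → base
patient=Mira: ward='PED' → outer ELSE → base
patient=Priya: ward='SURG' → outer ELSE → base
patient=Quinn: ward='GEN' → outer ELSE → base
patient=Rosa: ward='ICU' → outer ELSE → base
patient=Sven: ward='ER' → inner[systolic < 171] → P
patient=Tara: ward='ICU' → outer ELSE → base
patient=Xiu: ward='GEN' → outer ELSE → base

P, base, base, base, base, base, base, P, base, base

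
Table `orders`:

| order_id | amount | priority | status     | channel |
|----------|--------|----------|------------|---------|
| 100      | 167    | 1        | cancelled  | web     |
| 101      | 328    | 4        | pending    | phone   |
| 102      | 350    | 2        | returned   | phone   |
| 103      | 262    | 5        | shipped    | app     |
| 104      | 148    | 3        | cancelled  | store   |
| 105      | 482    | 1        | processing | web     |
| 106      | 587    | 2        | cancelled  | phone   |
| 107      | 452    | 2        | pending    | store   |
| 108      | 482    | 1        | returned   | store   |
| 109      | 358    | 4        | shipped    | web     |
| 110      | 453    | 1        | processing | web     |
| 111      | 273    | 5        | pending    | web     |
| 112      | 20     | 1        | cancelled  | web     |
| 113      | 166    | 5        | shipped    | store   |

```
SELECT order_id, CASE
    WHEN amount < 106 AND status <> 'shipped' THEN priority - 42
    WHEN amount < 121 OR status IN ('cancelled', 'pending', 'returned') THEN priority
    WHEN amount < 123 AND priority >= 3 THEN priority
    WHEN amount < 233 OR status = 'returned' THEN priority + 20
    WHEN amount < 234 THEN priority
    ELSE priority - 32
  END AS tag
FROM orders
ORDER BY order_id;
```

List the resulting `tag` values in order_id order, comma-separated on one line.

order_id=100: amount < 121 OR status IN ('cancelled', 'pending', 'returned') → 1
order_id=101: amount < 121 OR status IN ('cancelled', 'pending', 'returned') → 4
order_id=102: amount < 121 OR status IN ('cancelled', 'pending', 'returned') → 2
order_id=103: ELSE → -27
order_id=104: amount < 121 OR status IN ('cancelled', 'pending', 'returned') → 3
order_id=105: ELSE → -31
order_id=106: amount < 121 OR status IN ('cancelled', 'pending', 'returned') → 2
order_id=107: amount < 121 OR status IN ('cancelled', 'pending', 'returned') → 2
order_id=108: amount < 121 OR status IN ('cancelled', 'pending', 'returned') → 1
order_id=109: ELSE → -28
order_id=110: ELSE → -31
order_id=111: amount < 121 OR status IN ('cancelled', 'pending', 'returned') → 5
order_id=112: amount < 106 AND status <> 'shipped' → -41
order_id=113: amount < 233 OR status = 'returned' → 25

1, 4, 2, -27, 3, -31, 2, 2, 1, -28, -31, 5, -41, 25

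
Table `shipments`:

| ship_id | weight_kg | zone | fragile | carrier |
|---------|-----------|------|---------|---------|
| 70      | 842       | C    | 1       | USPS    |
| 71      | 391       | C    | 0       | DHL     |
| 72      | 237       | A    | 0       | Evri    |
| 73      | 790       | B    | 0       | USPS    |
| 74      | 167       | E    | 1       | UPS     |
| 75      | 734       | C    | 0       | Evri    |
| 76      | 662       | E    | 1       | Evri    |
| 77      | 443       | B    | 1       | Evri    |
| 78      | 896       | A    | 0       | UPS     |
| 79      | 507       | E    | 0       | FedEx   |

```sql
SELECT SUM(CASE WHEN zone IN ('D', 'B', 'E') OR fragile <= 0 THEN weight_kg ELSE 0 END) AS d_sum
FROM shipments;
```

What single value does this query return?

4827

ship_id=70: ✗
ship_id=71: ✓ → 391
ship_id=72: ✓ → 237
ship_id=73: ✓ → 790
ship_id=74: ✓ → 167
ship_id=75: ✓ → 734
ship_id=76: ✓ → 662
ship_id=77: ✓ → 443
ship_id=78: ✓ → 896
ship_id=79: ✓ → 507
d_sum = 391 + 237 + 790 + 167 + 734 + 662 + 443 + 896 + 507 = 4827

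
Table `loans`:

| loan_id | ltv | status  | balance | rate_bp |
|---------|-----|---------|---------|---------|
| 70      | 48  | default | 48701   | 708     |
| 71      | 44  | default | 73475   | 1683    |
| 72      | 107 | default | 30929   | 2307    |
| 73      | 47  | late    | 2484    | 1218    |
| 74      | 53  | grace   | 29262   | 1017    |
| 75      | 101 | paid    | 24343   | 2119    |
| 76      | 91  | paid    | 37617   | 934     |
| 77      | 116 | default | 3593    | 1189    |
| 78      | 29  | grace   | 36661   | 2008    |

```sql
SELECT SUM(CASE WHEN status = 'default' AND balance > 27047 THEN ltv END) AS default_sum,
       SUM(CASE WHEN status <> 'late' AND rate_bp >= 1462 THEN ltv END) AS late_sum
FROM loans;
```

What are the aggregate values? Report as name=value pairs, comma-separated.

default_sum=199, late_sum=281

[default_sum: status = 'default' AND balance > 27047]
loan_id=70: ✓ → 48
loan_id=71: ✓ → 44
loan_id=72: ✓ → 107
loan_id=73: ✗
loan_id=74: ✗
loan_id=75: ✗
loan_id=76: ✗
loan_id=77: ✗
loan_id=78: ✗
default_sum = 48 + 44 + 107 = 199
—
[late_sum: status <> 'late' AND rate_bp >= 1462]
loan_id=70: ✗
loan_id=71: ✓ → 44
loan_id=72: ✓ → 107
loan_id=73: ✗
loan_id=74: ✗
loan_id=75: ✓ → 101
loan_id=76: ✗
loan_id=77: ✗
loan_id=78: ✓ → 29
late_sum = 44 + 107 + 101 + 29 = 281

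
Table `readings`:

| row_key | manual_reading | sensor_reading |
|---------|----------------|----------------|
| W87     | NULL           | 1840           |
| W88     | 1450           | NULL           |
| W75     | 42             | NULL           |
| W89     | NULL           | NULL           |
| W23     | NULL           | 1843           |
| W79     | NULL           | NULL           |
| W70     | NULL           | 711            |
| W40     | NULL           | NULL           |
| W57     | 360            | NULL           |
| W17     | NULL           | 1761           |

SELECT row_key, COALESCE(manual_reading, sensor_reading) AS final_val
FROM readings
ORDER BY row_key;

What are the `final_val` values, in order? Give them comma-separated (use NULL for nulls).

row_key=W17: manual_reading=NULL, sensor_reading=1761 → 1761
row_key=W23: manual_reading=NULL, sensor_reading=1843 → 1843
row_key=W40: manual_reading=NULL, sensor_reading=NULL (all NULL) → NULL
row_key=W57: manual_reading=360 → 360
row_key=W70: manual_reading=NULL, sensor_reading=711 → 711
row_key=W75: manual_reading=42 → 42
row_key=W79: manual_reading=NULL, sensor_reading=NULL (all NULL) → NULL
row_key=W87: manual_reading=NULL, sensor_reading=1840 → 1840
row_key=W88: manual_reading=1450 → 1450
row_key=W89: manual_reading=NULL, sensor_reading=NULL (all NULL) → NULL

1761, 1843, NULL, 360, 711, 42, NULL, 1840, 1450, NULL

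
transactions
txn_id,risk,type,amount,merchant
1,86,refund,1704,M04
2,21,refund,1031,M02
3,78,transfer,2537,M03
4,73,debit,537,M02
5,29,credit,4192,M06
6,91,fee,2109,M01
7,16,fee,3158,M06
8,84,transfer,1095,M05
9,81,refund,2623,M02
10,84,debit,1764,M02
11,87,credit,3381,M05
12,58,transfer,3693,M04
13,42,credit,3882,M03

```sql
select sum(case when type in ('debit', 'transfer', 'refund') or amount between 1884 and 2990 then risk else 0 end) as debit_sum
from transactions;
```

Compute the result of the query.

656

txn_id=1: ✓ → 86
txn_id=2: ✓ → 21
txn_id=3: ✓ → 78
txn_id=4: ✓ → 73
txn_id=5: ✗
txn_id=6: ✓ → 91
txn_id=7: ✗
txn_id=8: ✓ → 84
txn_id=9: ✓ → 81
txn_id=10: ✓ → 84
txn_id=11: ✗
txn_id=12: ✓ → 58
txn_id=13: ✗
debit_sum = 86 + 21 + 78 + 73 + 91 + 84 + 81 + 84 + 58 = 656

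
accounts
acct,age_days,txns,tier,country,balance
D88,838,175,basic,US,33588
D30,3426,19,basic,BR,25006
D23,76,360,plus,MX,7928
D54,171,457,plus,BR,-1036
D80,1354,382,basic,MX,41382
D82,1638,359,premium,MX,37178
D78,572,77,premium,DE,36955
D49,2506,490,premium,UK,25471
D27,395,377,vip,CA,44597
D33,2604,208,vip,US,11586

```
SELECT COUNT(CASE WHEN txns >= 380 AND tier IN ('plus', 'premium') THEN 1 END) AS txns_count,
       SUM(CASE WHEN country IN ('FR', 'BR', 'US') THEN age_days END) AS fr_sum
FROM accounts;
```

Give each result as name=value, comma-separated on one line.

[txns_count: txns >= 380 AND tier IN ('plus', 'premium')]
acct=D88: ✗
acct=D30: ✗
acct=D23: ✗
acct=D54: ✓ → 1
acct=D80: ✗
acct=D82: ✗
acct=D78: ✗
acct=D49: ✓ → 1
acct=D27: ✗
acct=D33: ✗
txns_count = COUNT(1, 1) = 2
—
[fr_sum: country IN ('FR', 'BR', 'US')]
acct=D88: ✓ → 838
acct=D30: ✓ → 3426
acct=D23: ✗
acct=D54: ✓ → 171
acct=D80: ✗
acct=D82: ✗
acct=D78: ✗
acct=D49: ✗
acct=D27: ✗
acct=D33: ✓ → 2604
fr_sum = 838 + 3426 + 171 + 2604 = 7039

txns_count=2, fr_sum=7039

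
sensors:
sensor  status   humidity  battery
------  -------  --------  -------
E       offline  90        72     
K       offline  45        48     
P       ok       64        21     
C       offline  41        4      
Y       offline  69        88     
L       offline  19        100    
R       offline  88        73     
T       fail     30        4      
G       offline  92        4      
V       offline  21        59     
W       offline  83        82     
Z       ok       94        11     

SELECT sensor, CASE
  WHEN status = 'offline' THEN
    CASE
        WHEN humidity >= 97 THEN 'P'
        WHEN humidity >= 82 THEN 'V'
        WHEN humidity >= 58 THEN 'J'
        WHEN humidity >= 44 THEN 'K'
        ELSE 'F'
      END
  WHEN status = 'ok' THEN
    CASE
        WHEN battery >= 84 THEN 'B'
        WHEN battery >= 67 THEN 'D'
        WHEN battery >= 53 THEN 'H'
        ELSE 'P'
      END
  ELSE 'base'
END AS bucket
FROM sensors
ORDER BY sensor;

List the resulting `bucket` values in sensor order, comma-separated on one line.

sensor=C: status='offline' → inner[ELSE] → F
sensor=E: status='offline' → inner[humidity >= 82] → V
sensor=G: status='offline' → inner[humidity >= 82] → V
sensor=K: status='offline' → inner[humidity >= 44] → K
sensor=L: status='offline' → inner[ELSE] → F
sensor=P: status='ok' → inner[ELSE] → P
sensor=R: status='offline' → inner[humidity >= 82] → V
sensor=T: status='fail' → outer ELSE → base
sensor=V: status='offline' → inner[ELSE] → F
sensor=W: status='offline' → inner[humidity >= 82] → V
sensor=Y: status='offline' → inner[humidity >= 58] → J
sensor=Z: status='ok' → inner[ELSE] → P

F, V, V, K, F, P, V, base, F, V, J, P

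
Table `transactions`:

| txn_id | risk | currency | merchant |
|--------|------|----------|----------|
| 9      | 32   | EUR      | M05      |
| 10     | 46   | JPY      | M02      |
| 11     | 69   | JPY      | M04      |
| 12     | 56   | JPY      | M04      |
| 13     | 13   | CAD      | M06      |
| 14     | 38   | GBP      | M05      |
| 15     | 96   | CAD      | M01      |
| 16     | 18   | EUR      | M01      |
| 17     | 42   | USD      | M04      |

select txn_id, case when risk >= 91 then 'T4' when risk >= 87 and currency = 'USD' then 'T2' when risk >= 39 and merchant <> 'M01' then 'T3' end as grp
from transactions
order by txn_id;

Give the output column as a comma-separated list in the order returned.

NULL, T3, T3, T3, NULL, NULL, T4, NULL, T3

txn_id=9: (no match → NULL) → NULL
txn_id=10: risk >= 39 and merchant <> 'M01' → T3
txn_id=11: risk >= 39 and merchant <> 'M01' → T3
txn_id=12: risk >= 39 and merchant <> 'M01' → T3
txn_id=13: (no match → NULL) → NULL
txn_id=14: (no match → NULL) → NULL
txn_id=15: risk >= 91 → T4
txn_id=16: (no match → NULL) → NULL
txn_id=17: risk >= 39 and merchant <> 'M01' → T3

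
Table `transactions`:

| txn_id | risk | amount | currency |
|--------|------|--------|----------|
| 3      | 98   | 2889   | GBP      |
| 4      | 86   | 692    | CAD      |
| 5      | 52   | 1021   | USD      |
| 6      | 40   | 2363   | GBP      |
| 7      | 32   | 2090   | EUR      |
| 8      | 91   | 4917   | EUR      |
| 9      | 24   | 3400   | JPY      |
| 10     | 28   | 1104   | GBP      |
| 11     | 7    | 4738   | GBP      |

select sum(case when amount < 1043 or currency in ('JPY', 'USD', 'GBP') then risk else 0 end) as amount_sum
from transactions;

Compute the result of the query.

txn_id=3: ✓ → 98
txn_id=4: ✓ → 86
txn_id=5: ✓ → 52
txn_id=6: ✓ → 40
txn_id=7: ✗
txn_id=8: ✗
txn_id=9: ✓ → 24
txn_id=10: ✓ → 28
txn_id=11: ✓ → 7
amount_sum = 98 + 86 + 52 + 40 + 24 + 28 + 7 = 335

335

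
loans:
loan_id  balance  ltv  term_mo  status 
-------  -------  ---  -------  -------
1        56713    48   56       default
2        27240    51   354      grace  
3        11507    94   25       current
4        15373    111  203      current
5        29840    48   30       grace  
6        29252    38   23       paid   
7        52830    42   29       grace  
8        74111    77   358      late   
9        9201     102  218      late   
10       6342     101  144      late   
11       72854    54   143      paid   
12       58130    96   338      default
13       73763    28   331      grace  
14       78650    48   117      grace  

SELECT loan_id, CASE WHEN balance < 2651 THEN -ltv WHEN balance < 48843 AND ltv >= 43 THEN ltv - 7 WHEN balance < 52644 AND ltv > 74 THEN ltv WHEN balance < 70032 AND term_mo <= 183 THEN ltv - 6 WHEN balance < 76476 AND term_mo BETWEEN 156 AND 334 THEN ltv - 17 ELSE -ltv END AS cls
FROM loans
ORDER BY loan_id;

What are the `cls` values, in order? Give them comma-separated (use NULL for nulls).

loan_id=1: balance < 70032 AND term_mo <= 183 → 42
loan_id=2: balance < 48843 AND ltv >= 43 → 44
loan_id=3: balance < 48843 AND ltv >= 43 → 87
loan_id=4: balance < 48843 AND ltv >= 43 → 104
loan_id=5: balance < 48843 AND ltv >= 43 → 41
loan_id=6: balance < 70032 AND term_mo <= 183 → 32
loan_id=7: balance < 70032 AND term_mo <= 183 → 36
loan_id=8: ELSE → -77
loan_id=9: balance < 48843 AND ltv >= 43 → 95
loan_id=10: balance < 48843 AND ltv >= 43 → 94
loan_id=11: ELSE → -54
loan_id=12: ELSE → -96
loan_id=13: balance < 76476 AND term_mo BETWEEN 156 AND 334 → 11
loan_id=14: ELSE → -48

42, 44, 87, 104, 41, 32, 36, -77, 95, 94, -54, -96, 11, -48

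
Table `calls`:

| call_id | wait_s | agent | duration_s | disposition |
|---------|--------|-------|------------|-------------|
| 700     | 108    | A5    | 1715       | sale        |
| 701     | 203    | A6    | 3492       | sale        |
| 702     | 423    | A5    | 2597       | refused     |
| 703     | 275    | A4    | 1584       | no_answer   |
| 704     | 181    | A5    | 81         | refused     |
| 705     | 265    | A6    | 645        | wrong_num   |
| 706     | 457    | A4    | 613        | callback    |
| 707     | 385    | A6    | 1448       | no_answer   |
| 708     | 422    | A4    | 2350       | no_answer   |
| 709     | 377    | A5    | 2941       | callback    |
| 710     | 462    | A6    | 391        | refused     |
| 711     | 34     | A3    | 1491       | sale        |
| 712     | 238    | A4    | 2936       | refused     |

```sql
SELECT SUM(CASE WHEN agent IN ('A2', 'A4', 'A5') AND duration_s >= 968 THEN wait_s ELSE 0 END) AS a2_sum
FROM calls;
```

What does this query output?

call_id=700: ✓ → 108
call_id=701: ✗
call_id=702: ✓ → 423
call_id=703: ✓ → 275
call_id=704: ✗
call_id=705: ✗
call_id=706: ✗
call_id=707: ✗
call_id=708: ✓ → 422
call_id=709: ✓ → 377
call_id=710: ✗
call_id=711: ✗
call_id=712: ✓ → 238
a2_sum = 108 + 423 + 275 + 422 + 377 + 238 = 1843

1843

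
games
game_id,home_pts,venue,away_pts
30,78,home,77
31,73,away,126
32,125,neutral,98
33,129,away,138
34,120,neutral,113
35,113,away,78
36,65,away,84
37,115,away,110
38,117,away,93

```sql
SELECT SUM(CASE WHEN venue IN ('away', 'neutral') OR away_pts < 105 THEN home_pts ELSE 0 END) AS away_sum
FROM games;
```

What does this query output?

935

game_id=30: ✓ → 78
game_id=31: ✓ → 73
game_id=32: ✓ → 125
game_id=33: ✓ → 129
game_id=34: ✓ → 120
game_id=35: ✓ → 113
game_id=36: ✓ → 65
game_id=37: ✓ → 115
game_id=38: ✓ → 117
away_sum = 78 + 73 + 125 + 129 + 120 + 113 + 65 + 115 + 117 = 935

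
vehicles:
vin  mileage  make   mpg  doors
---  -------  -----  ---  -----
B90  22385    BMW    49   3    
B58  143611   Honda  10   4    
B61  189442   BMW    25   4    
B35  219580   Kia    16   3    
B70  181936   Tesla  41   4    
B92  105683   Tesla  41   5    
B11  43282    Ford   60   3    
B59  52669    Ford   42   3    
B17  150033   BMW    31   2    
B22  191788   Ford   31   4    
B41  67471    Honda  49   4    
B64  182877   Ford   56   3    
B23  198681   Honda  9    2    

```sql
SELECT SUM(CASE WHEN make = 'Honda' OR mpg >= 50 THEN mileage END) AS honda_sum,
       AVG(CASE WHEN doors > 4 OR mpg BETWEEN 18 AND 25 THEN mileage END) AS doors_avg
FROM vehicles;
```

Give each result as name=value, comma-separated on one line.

[honda_sum: make = 'Honda' OR mpg >= 50]
vin=B90: ✗
vin=B58: ✓ → 143611
vin=B61: ✗
vin=B35: ✗
vin=B70: ✗
vin=B92: ✗
vin=B11: ✓ → 43282
vin=B59: ✗
vin=B17: ✗
vin=B22: ✗
vin=B41: ✓ → 67471
vin=B64: ✓ → 182877
vin=B23: ✓ → 198681
honda_sum = 143611 + 43282 + 67471 + 182877 + 198681 = 635922
—
[doors_avg: doors > 4 OR mpg BETWEEN 18 AND 25]
vin=B90: ✗
vin=B58: ✗
vin=B61: ✓ → 189442
vin=B35: ✗
vin=B70: ✗
vin=B92: ✓ → 105683
vin=B11: ✗
vin=B59: ✗
vin=B17: ✗
vin=B22: ✗
vin=B41: ✗
vin=B64: ✗
vin=B23: ✗
doors_avg = (189442 + 105683) / 2 = 147562.5

honda_sum=635922, doors_avg=147562.5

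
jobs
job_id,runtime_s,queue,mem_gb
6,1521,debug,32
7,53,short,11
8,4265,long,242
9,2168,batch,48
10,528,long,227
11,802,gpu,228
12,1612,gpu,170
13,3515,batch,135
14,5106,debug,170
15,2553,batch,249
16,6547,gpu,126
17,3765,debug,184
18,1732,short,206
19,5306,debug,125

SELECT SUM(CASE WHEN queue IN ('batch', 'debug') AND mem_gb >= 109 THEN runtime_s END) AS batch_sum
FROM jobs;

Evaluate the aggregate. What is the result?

20245

job_id=6: ✗
job_id=7: ✗
job_id=8: ✗
job_id=9: ✗
job_id=10: ✗
job_id=11: ✗
job_id=12: ✗
job_id=13: ✓ → 3515
job_id=14: ✓ → 5106
job_id=15: ✓ → 2553
job_id=16: ✗
job_id=17: ✓ → 3765
job_id=18: ✗
job_id=19: ✓ → 5306
batch_sum = 3515 + 5106 + 2553 + 3765 + 5306 = 20245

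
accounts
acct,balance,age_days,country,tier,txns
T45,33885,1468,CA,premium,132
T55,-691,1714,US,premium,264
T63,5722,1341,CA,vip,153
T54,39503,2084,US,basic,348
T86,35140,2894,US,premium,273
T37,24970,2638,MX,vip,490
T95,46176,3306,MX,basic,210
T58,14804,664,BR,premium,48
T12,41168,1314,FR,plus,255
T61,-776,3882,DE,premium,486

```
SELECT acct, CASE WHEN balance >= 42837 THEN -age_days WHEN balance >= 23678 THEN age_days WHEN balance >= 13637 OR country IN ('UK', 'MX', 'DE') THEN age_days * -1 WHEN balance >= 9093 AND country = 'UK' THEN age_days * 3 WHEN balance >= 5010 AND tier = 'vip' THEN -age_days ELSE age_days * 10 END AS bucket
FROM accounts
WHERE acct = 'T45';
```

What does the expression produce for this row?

1468

acct = T45: balance=33885, age_days=1468, country=CA, tier=premium, txns=132.
balance >= 42837 → false
balance >= 23678 → true → 1468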